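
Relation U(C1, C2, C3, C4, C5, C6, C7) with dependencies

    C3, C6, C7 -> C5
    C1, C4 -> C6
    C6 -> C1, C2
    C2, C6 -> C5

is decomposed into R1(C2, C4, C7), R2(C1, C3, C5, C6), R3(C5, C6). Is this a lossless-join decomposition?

No

Chase test. Columns are C1, C2, C3, C4, C5, C6, C7; row i has aⱼ where attribute j ∈ Ri, else bᵢⱼ.
Initial tableau (one row per fragment):
  row 1: b11 a2 b13 a4 b15 b16 a7
  row 2: a1 b22 a3 b24 a5 a6 b27
  row 3: b31 b32 b33 b34 a5 a6 b37
Rows 2 and 3 agree on C6; apply C6→C1, C2 and equate their C1, C2 entries.
No row becomes fully distinguished — the join is lossy.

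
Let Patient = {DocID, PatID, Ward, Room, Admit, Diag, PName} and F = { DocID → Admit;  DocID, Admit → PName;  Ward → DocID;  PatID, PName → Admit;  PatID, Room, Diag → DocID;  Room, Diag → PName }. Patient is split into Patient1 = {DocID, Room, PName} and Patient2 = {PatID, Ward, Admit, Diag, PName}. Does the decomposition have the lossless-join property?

No

Common attributes: Patient1 ∩ Patient2 = {PName}.
No dependency enlarges {PName}, so (PName)⁺ = {PName}.
The closure contains neither all of Patient1 = {DocID, Room, PName} nor all of Patient2 = {PatID, Ward, Admit, Diag, PName}, so the common attributes are not a superkey of either fragment. The join is lossy.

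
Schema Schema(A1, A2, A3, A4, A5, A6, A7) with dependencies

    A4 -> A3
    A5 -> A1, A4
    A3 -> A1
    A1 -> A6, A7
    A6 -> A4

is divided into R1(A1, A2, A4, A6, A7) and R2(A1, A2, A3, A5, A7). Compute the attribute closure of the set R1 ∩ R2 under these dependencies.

R1 ∩ R2 = {A1, A2, A7}.
A1 → A6, A7 applies, adding A6
A6 → A4 applies, adding A4
A4 → A3 applies, adding A3
Closure: {A1, A2, A3, A4, A6, A7}.

A1, A2, A3, A4, A6, A7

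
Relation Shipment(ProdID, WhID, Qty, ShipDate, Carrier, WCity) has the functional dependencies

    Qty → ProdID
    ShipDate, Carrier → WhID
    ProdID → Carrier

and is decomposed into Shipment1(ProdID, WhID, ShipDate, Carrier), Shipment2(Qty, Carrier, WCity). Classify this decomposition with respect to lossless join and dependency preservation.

Lossless test: (Carrier)⁺ = {Carrier}, which is a superkey of neither fragment — lossy.
Dependency preservation: the restricted closure of {Qty} across the fragments never reaches {ProdID}, so Qty → ProdID cannot be enforced without a join — not preserved.

lossy and not dependency-preserving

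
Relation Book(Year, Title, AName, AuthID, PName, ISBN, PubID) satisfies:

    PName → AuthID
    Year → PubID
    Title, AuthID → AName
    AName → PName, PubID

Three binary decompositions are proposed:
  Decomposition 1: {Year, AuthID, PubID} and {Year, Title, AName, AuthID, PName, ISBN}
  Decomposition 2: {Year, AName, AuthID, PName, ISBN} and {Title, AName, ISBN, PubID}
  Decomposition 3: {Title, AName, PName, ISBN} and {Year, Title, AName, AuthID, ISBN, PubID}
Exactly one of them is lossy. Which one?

Decomposition 1: common = {Year, AuthID}, closure = {Year, AuthID, PubID} → lossless.
Decomposition 2: common = {AName, ISBN}, closure = {AName, AuthID, PName, ISBN, PubID} → lossy.
Decomposition 3: common = {Title, AName, ISBN}, closure = {Title, AName, AuthID, PName, ISBN, PubID} → lossless.

Decomposition 2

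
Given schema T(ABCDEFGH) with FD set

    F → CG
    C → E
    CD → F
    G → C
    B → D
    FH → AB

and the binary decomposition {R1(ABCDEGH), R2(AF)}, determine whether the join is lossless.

Common attributes: R1 ∩ R2 = {A}.
No dependency enlarges {A}, so (A)⁺ = {A}.
The closure contains neither all of R1 = {ABCDEGH} nor all of R2 = {AF}, so the common attributes are not a superkey of either fragment. The join is lossy.

No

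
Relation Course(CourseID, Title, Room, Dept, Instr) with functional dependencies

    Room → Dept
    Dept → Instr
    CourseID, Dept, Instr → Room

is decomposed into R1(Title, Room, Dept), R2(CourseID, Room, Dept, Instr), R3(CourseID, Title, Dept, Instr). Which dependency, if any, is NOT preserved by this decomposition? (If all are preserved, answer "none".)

Room → Dept lies within R1.
Dept → Instr lies within R2.
CourseID, Dept, Instr → Room lies within R2.
Every dependency is enforceable on the fragments, so the decomposition is dependency-preserving.

none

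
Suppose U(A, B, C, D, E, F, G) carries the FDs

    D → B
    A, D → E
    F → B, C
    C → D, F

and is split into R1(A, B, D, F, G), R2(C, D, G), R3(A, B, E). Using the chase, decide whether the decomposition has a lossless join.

Chase test. Columns are A, B, C, D, E, F, G; row i has aⱼ where attribute j ∈ Ri, else bᵢⱼ.
Initial tableau (one row per fragment):
  row 1: a1 a2 b13 a4 b15 a6 a7
  row 2: b21 b22 a3 a4 b25 b26 a7
  row 3: a1 a2 b33 b34 a5 b36 b37
Rows 1 and 2 agree on D; apply D→B and equate their B entries.
No row becomes fully distinguished — the join is lossy.

No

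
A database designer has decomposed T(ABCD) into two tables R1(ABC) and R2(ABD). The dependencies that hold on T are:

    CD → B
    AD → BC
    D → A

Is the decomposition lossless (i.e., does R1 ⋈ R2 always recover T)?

Common attributes: R1 ∩ R2 = {AB}.
No dependency enlarges {AB}, so (AB)⁺ = {AB}.
The closure contains neither all of R1 = {ABC} nor all of R2 = {ABD}, so the common attributes are not a superkey of either fragment. The join is lossy.

No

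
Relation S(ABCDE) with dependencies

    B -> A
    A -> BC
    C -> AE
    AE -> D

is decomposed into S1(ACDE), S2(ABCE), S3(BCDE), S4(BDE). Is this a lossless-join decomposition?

Chase test. Columns are ABCDE; row i has aⱼ where attribute j ∈ Si, else bᵢⱼ.
Initial tableau (one row per fragment):
  row 1: a1 b12 a3 a4 a5
  row 2: a1 a2 a3 b24 a5
  row 3: b31 a2 a3 a4 a5
  row 4: b41 a2 b43 a4 a5
Rows 2 and 3 agree on B; apply B→A and equate their A entries.
Rows 2 and 4 agree on B; apply B→A and equate their A entries.
Rows 1 and 2 agree on A; apply A→BC and equate their BC entries.
Rows 1 and 4 agree on A; apply A→BC and equate their BC entries.
Rows 1 and 2 agree on AE; apply AE→D and equate their D entries.
Row 1 is now all distinguished symbols — the join is lossless.

Yes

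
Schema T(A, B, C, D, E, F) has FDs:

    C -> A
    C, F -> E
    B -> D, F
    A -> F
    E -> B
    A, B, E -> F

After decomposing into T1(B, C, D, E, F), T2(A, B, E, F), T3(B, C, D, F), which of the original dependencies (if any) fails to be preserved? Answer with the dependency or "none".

C -> A

Check C → A: no single fragment contains all of {A, C}, and the restricted closure of {C} across the fragments never reaches {A}.
C, F → E is preserved.
B → D, F is preserved.
A → F is preserved.
E → B is preserved.
A, B, E → F is preserved.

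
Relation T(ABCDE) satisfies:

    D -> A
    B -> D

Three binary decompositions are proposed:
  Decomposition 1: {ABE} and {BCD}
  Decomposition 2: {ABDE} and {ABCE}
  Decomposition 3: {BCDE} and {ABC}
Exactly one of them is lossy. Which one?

Decomposition 1: common = {B}, closure = {ABD} → lossy.
Decomposition 2: common = {ABE}, closure = {ABDE} → lossless.
Decomposition 3: common = {BC}, closure = {ABCD} → lossless.

Decomposition 1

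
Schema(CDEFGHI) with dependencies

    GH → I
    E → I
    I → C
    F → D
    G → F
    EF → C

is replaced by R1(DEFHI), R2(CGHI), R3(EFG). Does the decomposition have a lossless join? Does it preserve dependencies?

Lossless test (chase): Rows 1 and 3 agree on E; apply E→I and equate their I entries. Rows 1 and 2 agree on I; apply I→C and equate their C entries. Rows 1 and 3 agree on I; apply I→C and equate their C entries. Rows 1 and 3 agree on F; apply F→D and equate their D entries. Rows 2 and 3 agree on G; apply G→F and equate their F entries. Rows 1 and 2 agree on F; apply F→D and equate their D entries. No row becomes fully distinguished — the join is lossy.
Dependency preservation: EF → C is not contained in any single fragment, but the restricted closure of its left-hand side across the fragments still reaches the right-hand side; the remaining FDs each lie inside some fragment. All dependencies are preserved.

lossy but dependency-preserving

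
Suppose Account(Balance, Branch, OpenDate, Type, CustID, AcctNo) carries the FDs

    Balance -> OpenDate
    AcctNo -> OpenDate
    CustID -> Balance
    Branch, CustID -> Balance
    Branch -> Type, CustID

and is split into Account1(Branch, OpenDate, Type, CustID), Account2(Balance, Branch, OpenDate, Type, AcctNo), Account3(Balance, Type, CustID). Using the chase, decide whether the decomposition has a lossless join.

Chase test. Columns are Balance, Branch, OpenDate, Type, CustID, AcctNo; row i has aⱼ where attribute j ∈ Accounti, else bᵢⱼ.
Initial tableau (one row per fragment):
  row 1: b11 a2 a3 a4 a5 b16
  row 2: a1 a2 a3 a4 b25 a6
  row 3: a1 b32 b33 a4 a5 b36
Rows 2 and 3 agree on Balance; apply Balance→OpenDate and equate their OpenDate entries.
Rows 1 and 3 agree on CustID; apply CustID→Balance and equate their Balance entries.
Rows 1 and 2 agree on Branch; apply Branch→Type, CustID and equate their Type, CustID entries.
Row 2 is now all distinguished symbols — the join is lossless.

Yes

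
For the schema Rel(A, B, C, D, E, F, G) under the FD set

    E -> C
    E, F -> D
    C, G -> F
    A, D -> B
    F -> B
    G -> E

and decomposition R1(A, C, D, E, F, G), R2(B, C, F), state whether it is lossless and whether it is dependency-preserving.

Lossless test: (C, F)⁺ = {B, C, F}, which contains all of one fragment — lossless.
Dependency preservation: the restricted closure of {A, D} across the fragments never reaches {B}, so A, D → B cannot be enforced without a join — not preserved.

lossless but not dependency-preserving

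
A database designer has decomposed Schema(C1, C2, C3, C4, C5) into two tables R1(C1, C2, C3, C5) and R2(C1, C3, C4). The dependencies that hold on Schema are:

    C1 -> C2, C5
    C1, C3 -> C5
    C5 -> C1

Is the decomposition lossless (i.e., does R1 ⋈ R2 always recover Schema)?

Common attributes: R1 ∩ R2 = {C1, C3}.
Closure of {C1, C3}: C1 → C2, C5 applies, adding C2, C5. So (C1, C3)⁺ = {C1, C2, C3, C5}.
This closure contains every attribute of R1, so R1 ∩ R2 → R1. The join is lossless.

Yes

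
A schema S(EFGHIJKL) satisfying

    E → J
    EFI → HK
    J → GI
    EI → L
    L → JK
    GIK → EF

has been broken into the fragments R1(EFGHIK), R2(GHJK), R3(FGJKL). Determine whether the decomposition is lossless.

Chase test. Columns are EFGHIJKL; row i has aⱼ where attribute j ∈ Ri, else bᵢⱼ.
Initial tableau (one row per fragment):
  row 1: a1 a2 a3 a4 a5 b16 a7 b18
  row 2: b21 b22 a3 a4 b25 a6 a7 b28
  row 3: b31 a2 a3 b34 b35 a6 a7 a8
Rows 2 and 3 agree on J; apply J→GI and equate their GI entries.
Rows 2 and 3 agree on GIK; apply GIK→EF and equate their EF entries.
Rows 2 and 3 agree on EFI; apply EFI→HK and equate their HK entries.
Rows 2 and 3 agree on EI; apply EI→L and equate their L entries.
No row becomes fully distinguished — the join is lossy.

No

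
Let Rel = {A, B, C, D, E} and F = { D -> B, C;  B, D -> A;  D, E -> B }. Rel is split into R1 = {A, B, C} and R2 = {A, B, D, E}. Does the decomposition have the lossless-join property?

No

Common attributes: R1 ∩ R2 = {A, B}.
No dependency enlarges {A, B}, so (A, B)⁺ = {A, B}.
The closure contains neither all of R1 = {A, B, C} nor all of R2 = {A, B, D, E}, so the common attributes are not a superkey of either fragment. The join is lossy.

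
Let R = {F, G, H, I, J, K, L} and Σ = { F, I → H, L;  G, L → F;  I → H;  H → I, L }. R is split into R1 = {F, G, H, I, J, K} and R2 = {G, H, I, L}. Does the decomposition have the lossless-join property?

Yes

Common attributes: R1 ∩ R2 = {G, H, I}.
Closure of {G, H, I}: H → I, L applies, adding L; G, L → F applies, adding F. So (G, H, I)⁺ = {F, G, H, I, L}.
This closure contains every attribute of R2, so R1 ∩ R2 → R2. The join is lossless.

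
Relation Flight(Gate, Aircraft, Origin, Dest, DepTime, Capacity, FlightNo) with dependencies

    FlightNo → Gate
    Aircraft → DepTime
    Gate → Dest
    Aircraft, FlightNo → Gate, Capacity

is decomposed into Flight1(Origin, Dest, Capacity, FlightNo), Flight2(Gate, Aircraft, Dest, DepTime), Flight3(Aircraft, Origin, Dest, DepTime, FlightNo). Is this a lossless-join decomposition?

No

Chase test. Columns are Gate, Aircraft, Origin, Dest, DepTime, Capacity, FlightNo; row i has aⱼ where attribute j ∈ Flighti, else bᵢⱼ.
Initial tableau (one row per fragment):
  row 1: b11 b12 a3 a4 b15 a6 a7
  row 2: a1 a2 b23 a4 a5 b26 b27
  row 3: b31 a2 a3 a4 a5 b36 a7
Rows 1 and 3 agree on FlightNo; apply FlightNo→Gate and equate their Gate entries.
No row becomes fully distinguished — the join is lossy.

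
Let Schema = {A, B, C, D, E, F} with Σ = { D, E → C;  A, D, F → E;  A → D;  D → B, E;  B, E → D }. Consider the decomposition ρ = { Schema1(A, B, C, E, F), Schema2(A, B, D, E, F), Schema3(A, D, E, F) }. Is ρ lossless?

Yes

Chase test. Columns are A, B, C, D, E, F; row i has aⱼ where attribute j ∈ Schemai, else bᵢⱼ.
Initial tableau (one row per fragment):
  row 1: a1 a2 a3 b14 a5 a6
  row 2: a1 a2 b23 a4 a5 a6
  row 3: a1 b32 b33 a4 a5 a6
Rows 2 and 3 agree on D, E; apply D, E→C and equate their C entries.
Rows 1 and 2 agree on A; apply A→D and equate their D entries.
Rows 1 and 3 agree on D; apply D→B, E and equate their B, E entries.
Rows 1 and 2 agree on D, E; apply D, E→C and equate their C entries.
Row 1 is now all distinguished symbols — the join is lossless.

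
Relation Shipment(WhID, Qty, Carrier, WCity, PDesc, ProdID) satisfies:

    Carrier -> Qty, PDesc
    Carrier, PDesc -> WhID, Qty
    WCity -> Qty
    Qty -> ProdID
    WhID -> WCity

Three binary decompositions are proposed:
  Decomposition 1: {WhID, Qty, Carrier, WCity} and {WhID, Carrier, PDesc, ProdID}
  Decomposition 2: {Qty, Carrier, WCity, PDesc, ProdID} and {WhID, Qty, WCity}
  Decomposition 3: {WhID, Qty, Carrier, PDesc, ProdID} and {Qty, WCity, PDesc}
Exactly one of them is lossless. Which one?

Decomposition 1

Decomposition 1: common = {WhID, Carrier}, closure = {WhID, Qty, Carrier, WCity, PDesc, ProdID} → lossless.
Decomposition 2: common = {Qty, WCity}, closure = {Qty, WCity, ProdID} → lossy.
Decomposition 3: common = {Qty, PDesc}, closure = {Qty, PDesc, ProdID} → lossy.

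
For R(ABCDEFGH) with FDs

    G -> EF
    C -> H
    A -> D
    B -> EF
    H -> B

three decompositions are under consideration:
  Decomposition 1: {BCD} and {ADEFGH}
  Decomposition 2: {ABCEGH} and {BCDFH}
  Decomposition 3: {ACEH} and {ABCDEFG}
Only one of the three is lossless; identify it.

Decomposition 3

Decomposition 1: common = {D}, closure = {D} → lossy.
Decomposition 2: common = {BCH}, closure = {BCEFH} → lossy.
Decomposition 3: common = {ACE}, closure = {ABCDEFH} → lossless.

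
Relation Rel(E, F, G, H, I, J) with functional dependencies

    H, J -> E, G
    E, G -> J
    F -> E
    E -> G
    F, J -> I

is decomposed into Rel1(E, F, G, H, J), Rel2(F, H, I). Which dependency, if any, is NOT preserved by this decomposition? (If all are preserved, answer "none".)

H, J → E, G lies within Rel1.
E, G → J lies within Rel1.
F → E lies within Rel1.
E → G lies within Rel1.
F, J → I: restricted closure across fragments reaches I.
Every dependency is enforceable on the fragments, so the decomposition is dependency-preserving.

none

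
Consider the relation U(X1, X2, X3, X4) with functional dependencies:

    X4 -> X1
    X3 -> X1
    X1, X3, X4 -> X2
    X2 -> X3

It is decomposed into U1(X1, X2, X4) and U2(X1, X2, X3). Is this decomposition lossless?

Common attributes: U1 ∩ U2 = {X1, X2}.
Closure of {X1, X2}: X2 → X3 applies, adding X3. So (X1, X2)⁺ = {X1, X2, X3}.
This closure contains every attribute of U2, so U1 ∩ U2 → U2. The join is lossless.

Yes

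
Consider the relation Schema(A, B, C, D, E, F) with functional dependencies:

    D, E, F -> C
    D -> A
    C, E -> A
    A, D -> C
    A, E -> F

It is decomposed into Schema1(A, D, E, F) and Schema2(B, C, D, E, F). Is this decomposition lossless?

Yes

Common attributes: Schema1 ∩ Schema2 = {D, E, F}.
Closure of {D, E, F}: D, E, F → C applies, adding C; D → A applies, adding A. So (D, E, F)⁺ = {A, C, D, E, F}.
This closure contains every attribute of Schema1, so Schema1 ∩ Schema2 → Schema1. The join is lossless.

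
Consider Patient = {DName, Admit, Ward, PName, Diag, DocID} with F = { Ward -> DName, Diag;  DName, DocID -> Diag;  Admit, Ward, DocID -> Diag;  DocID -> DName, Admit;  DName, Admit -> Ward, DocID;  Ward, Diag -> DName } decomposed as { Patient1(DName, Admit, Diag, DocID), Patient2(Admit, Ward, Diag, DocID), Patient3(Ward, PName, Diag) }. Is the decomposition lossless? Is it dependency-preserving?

Lossless test (chase): Rows 2 and 3 agree on Ward; apply Ward→DName, Diag and equate their DName, Diag entries. Rows 1 and 2 agree on DocID; apply DocID→DName, Admit and equate their DName, Admit entries. Rows 1 and 2 agree on DName, Admit; apply DName, Admit→Ward, DocID and equate their Ward, DocID entries. No row becomes fully distinguished — the join is lossy.
Dependency preservation: the restricted closure of {Ward} across the fragments never reaches {DName, Diag}, so Ward → DName, Diag cannot be enforced without a join — not preserved.

lossy and not dependency-preserving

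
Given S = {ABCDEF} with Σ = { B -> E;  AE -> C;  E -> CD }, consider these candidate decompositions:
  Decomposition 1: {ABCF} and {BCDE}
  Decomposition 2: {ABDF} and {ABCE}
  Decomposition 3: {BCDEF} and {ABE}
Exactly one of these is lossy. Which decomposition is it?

Decomposition 1: common = {BC}, closure = {BCDE} → lossless.
Decomposition 2: common = {AB}, closure = {ABCDE} → lossless.
Decomposition 3: common = {BE}, closure = {BCDE} → lossy.

Decomposition 3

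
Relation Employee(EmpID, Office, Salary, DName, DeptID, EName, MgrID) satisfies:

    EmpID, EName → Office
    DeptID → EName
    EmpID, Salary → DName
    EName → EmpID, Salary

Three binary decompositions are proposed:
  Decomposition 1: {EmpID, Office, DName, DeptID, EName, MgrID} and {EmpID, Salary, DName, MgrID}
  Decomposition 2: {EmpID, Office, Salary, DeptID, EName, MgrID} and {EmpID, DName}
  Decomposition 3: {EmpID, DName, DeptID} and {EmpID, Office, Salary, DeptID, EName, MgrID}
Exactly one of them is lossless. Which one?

Decomposition 1: common = {EmpID, DName, MgrID}, closure = {EmpID, DName, MgrID} → lossy.
Decomposition 2: common = {EmpID}, closure = {EmpID} → lossy.
Decomposition 3: common = {EmpID, DeptID}, closure = {EmpID, Office, Salary, DName, DeptID, EName} → lossless.

Decomposition 3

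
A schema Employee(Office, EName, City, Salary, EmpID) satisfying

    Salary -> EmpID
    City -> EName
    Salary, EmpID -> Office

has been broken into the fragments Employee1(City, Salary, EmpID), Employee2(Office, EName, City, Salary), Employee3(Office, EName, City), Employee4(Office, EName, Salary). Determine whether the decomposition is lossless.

Chase test. Columns are Office, EName, City, Salary, EmpID; row i has aⱼ where attribute j ∈ Employeei, else bᵢⱼ.
Initial tableau (one row per fragment):
  row 1: b11 b12 a3 a4 a5
  row 2: a1 a2 a3 a4 b25
  row 3: a1 a2 a3 b34 b35
  row 4: a1 a2 b43 a4 b45
Rows 1 and 2 agree on Salary; apply Salary→EmpID and equate their EmpID entries.
Rows 1 and 4 agree on Salary; apply Salary→EmpID and equate their EmpID entries.
Rows 1 and 2 agree on City; apply City→EName and equate their EName entries.
Rows 1 and 2 agree on Salary, EmpID; apply Salary, EmpID→Office and equate their Office entries.
Row 1 is now all distinguished symbols — the join is lossless.

Yes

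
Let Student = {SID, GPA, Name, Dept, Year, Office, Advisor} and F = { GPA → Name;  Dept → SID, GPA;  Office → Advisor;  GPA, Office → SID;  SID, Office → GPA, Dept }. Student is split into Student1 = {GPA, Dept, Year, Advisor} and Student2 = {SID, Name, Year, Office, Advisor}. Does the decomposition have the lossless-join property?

No

Common attributes: Student1 ∩ Student2 = {Year, Advisor}.
No dependency enlarges {Year, Advisor}, so (Year, Advisor)⁺ = {Year, Advisor}.
The closure contains neither all of Student1 = {GPA, Dept, Year, Advisor} nor all of Student2 = {SID, Name, Year, Office, Advisor}, so the common attributes are not a superkey of either fragment. The join is lossy.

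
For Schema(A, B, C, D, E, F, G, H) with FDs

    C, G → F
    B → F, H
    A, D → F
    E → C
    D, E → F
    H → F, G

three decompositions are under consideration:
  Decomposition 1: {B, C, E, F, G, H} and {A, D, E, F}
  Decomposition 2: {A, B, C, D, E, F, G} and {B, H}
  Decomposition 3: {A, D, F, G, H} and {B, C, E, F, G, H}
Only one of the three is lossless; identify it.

Decomposition 2

Decomposition 1: common = {E, F}, closure = {C, E, F} → lossy.
Decomposition 2: common = {B}, closure = {B, F, G, H} → lossless.
Decomposition 3: common = {F, G, H}, closure = {F, G, H} → lossy.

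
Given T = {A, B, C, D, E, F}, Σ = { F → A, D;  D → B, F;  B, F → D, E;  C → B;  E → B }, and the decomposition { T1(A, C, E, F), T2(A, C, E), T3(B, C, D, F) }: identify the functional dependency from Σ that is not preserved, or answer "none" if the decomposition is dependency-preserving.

Check E → B: no single fragment contains all of {B, E}, and the restricted closure of {E} across the fragments never reaches {B}.
F → A, D is preserved.
D → B, F is preserved.
B, F → D, E is preserved.
C → B is preserved.

E → B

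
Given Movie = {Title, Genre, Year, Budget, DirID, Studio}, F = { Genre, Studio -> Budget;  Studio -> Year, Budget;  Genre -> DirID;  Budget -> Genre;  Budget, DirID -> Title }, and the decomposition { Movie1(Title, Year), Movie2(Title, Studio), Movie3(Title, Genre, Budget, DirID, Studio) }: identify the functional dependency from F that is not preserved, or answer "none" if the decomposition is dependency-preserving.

Studio -> Year, Budget

Check Studio → Year, Budget: no single fragment contains all of {Year, Budget, Studio}, and the restricted closure of {Studio} across the fragments never reaches {Year, Budget}.
Genre, Studio → Budget is preserved.
Genre → DirID is preserved.
Budget → Genre is preserved.
Budget, DirID → Title is preserved.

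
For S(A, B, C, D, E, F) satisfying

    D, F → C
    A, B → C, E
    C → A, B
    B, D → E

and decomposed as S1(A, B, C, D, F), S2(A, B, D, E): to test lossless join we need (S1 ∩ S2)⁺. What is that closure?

S1 ∩ S2 = {A, B, D}.
A, B → C, E applies, adding C, E
Closure: {A, B, C, D, E}.

A, B, C, D, E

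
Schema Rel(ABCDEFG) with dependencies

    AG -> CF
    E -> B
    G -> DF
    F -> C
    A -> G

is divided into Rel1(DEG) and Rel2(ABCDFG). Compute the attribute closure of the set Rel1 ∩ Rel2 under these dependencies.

Rel1 ∩ Rel2 = {DG}.
G → DF applies, adding F
F → C applies, adding C
Closure: {CDFG}.

CDFG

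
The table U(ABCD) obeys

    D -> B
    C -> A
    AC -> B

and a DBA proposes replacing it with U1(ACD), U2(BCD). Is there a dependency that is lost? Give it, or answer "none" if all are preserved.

none

D → B lies within U2.
C → A lies within U1.
AC → B: restricted closure across fragments reaches B.
Every dependency is enforceable on the fragments, so the decomposition is dependency-preserving.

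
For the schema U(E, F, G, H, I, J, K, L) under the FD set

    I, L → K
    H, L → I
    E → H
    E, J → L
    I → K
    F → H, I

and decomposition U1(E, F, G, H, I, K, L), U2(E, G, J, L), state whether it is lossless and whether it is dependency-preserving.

Lossless test: (E, G, L)⁺ = {E, G, H, I, K, L}, which is a superkey of neither fragment — lossy.
Dependency preservation: every FD's attributes lie within a single fragment, so each can be enforced locally — preserved.

lossy but dependency-preserving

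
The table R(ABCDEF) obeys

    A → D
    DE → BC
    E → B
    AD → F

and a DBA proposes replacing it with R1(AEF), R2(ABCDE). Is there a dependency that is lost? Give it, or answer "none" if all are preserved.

A → D lies within R2.
DE → BC lies within R2.
E → B lies within R2.
AD → F: restricted closure across fragments reaches F.
Every dependency is enforceable on the fragments, so the decomposition is dependency-preserving.

none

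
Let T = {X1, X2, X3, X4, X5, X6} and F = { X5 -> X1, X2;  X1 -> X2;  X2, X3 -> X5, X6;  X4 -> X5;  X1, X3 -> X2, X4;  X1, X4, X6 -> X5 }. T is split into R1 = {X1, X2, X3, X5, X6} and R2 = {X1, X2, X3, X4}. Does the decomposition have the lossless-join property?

Common attributes: R1 ∩ R2 = {X1, X2, X3}.
Closure of {X1, X2, X3}: X2, X3 → X5, X6 applies, adding X5, X6; X1, X3 → X2, X4 applies, adding X4. So (X1, X2, X3)⁺ = {X1, X2, X3, X4, X5, X6}.
This closure contains every attribute of R1, so R1 ∩ R2 → R1. The join is lossless.

Yes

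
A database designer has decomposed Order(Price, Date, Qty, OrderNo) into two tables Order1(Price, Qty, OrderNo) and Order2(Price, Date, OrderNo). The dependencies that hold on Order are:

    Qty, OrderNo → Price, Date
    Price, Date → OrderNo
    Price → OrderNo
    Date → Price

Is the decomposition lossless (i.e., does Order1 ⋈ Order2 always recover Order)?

Common attributes: Order1 ∩ Order2 = {Price, OrderNo}.
No dependency enlarges {Price, OrderNo}, so (Price, OrderNo)⁺ = {Price, OrderNo}.
The closure contains neither all of Order1 = {Price, Qty, OrderNo} nor all of Order2 = {Price, Date, OrderNo}, so the common attributes are not a superkey of either fragment. The join is lossy.

No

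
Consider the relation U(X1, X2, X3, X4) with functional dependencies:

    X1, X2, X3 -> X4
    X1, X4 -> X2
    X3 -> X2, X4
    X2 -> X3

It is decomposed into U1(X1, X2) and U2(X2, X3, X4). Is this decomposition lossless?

Yes

Common attributes: U1 ∩ U2 = {X2}.
Closure of {X2}: X2 → X3 applies, adding X3; X3 → X2, X4 applies, adding X4. So (X2)⁺ = {X2, X3, X4}.
This closure contains every attribute of U2, so U1 ∩ U2 → U2. The join is lossless.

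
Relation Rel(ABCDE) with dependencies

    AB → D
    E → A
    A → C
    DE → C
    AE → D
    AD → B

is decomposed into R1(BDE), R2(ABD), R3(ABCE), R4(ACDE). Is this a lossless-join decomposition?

Chase test. Columns are ABCDE; row i has aⱼ where attribute j ∈ Ri, else bᵢⱼ.
Initial tableau (one row per fragment):
  row 1: b11 a2 b13 a4 a5
  row 2: a1 a2 b23 a4 b25
  row 3: a1 a2 a3 b34 a5
  row 4: a1 b42 a3 a4 a5
Rows 2 and 3 agree on AB; apply AB→D and equate their D entries.
Rows 1 and 3 agree on E; apply E→A and equate their A entries.
Rows 1 and 2 agree on A; apply A→C and equate their C entries.
Rows 1 and 3 agree on A; apply A→C and equate their C entries.
Rows 1 and 4 agree on AD; apply AD→B and equate their B entries.
Row 1 is now all distinguished symbols — the join is lossless.

Yes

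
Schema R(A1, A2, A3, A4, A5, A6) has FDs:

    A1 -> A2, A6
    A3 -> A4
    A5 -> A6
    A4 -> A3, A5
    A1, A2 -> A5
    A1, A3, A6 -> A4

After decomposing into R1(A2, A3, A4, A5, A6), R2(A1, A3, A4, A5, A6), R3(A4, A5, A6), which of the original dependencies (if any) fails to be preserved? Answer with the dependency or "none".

Check A1 → A2, A6: no single fragment contains all of {A1, A2, A6}, and the restricted closure of {A1} across the fragments never reaches {A2, A6}.
A3 → A4 is preserved.
A5 → A6 is preserved.
A4 → A3, A5 is preserved.
A1, A2 → A5 is preserved.
A1, A3, A6 → A4 is preserved.

A1 -> A2, A6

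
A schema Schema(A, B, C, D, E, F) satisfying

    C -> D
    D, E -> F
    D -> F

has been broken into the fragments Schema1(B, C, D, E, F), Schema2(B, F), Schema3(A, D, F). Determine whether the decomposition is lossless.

Chase test. Columns are A, B, C, D, E, F; row i has aⱼ where attribute j ∈ Schemai, else bᵢⱼ.
Initial tableau (one row per fragment):
  row 1: b11 a2 a3 a4 a5 a6
  row 2: b21 a2 b23 b24 b25 a6
  row 3: a1 b32 b33 a4 b35 a6
No row becomes fully distinguished — the join is lossy.

No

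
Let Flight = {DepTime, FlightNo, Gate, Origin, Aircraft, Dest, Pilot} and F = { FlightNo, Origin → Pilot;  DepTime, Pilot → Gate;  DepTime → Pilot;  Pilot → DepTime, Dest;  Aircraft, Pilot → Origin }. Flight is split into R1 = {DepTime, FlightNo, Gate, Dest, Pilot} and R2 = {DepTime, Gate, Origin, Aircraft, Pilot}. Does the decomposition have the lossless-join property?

No

Common attributes: R1 ∩ R2 = {DepTime, Gate, Pilot}.
Closure of {DepTime, Gate, Pilot}: Pilot → DepTime, Dest applies, adding Dest. So (DepTime, Gate, Pilot)⁺ = {DepTime, Gate, Dest, Pilot}.
The closure contains neither all of R1 = {DepTime, FlightNo, Gate, Dest, Pilot} nor all of R2 = {DepTime, Gate, Origin, Aircraft, Pilot}, so the common attributes are not a superkey of either fragment. The join is lossy.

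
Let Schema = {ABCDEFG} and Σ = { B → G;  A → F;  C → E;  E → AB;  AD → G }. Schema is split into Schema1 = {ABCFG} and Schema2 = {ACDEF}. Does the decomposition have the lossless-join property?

Common attributes: Schema1 ∩ Schema2 = {ACF}.
Closure of {ACF}: C → E applies, adding E; E → AB applies, adding B; B → G applies, adding G. So (ACF)⁺ = {ABCEFG}.
This closure contains every attribute of Schema1, so Schema1 ∩ Schema2 → Schema1. The join is lossless.

Yes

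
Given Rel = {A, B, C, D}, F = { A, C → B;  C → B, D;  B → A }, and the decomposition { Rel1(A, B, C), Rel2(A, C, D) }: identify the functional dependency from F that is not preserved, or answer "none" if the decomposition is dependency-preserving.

A, C → B lies within Rel1.
C → B, D: restricted closure across fragments reaches B, D.
B → A lies within Rel1.
Every dependency is enforceable on the fragments, so the decomposition is dependency-preserving.

none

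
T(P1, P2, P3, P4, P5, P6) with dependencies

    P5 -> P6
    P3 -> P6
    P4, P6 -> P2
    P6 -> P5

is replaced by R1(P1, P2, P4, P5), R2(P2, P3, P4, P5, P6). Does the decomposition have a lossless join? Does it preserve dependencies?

lossy but dependency-preserving

Lossless test: (P2, P4, P5)⁺ = {P2, P4, P5, P6}, which is a superkey of neither fragment — lossy.
Dependency preservation: every FD's attributes lie within a single fragment, so each can be enforced locally — preserved.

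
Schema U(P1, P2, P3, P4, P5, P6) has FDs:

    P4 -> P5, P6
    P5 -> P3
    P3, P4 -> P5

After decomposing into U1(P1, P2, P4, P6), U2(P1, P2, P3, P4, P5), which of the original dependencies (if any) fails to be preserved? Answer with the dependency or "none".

P4 → P5, P6: restricted closure across fragments reaches P5, P6.
P5 → P3 lies within U2.
P3, P4 → P5 lies within U2.
Every dependency is enforceable on the fragments, so the decomposition is dependency-preserving.

none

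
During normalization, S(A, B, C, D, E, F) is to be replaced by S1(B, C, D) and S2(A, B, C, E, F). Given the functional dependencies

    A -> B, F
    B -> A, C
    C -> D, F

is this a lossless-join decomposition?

Yes

Common attributes: S1 ∩ S2 = {B, C}.
Closure of {B, C}: B → A, C applies, adding A; C → D, F applies, adding D, F. So (B, C)⁺ = {A, B, C, D, F}.
This closure contains every attribute of S1, so S1 ∩ S2 → S1. The join is lossless.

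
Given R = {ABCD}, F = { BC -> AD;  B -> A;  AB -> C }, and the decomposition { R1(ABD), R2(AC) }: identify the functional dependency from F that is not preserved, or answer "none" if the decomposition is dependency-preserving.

Check AB → C: no single fragment contains all of {ABC}, and the restricted closure of {AB} across the fragments never reaches {C}.
BC → AD is preserved.
B → A is preserved.

AB -> C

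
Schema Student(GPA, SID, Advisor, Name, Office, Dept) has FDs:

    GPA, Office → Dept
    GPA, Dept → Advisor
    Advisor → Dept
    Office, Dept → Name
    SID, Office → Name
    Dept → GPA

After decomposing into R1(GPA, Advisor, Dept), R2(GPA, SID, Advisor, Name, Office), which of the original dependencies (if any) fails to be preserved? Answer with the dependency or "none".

GPA, Office → Dept: restricted closure across fragments reaches Dept.
GPA, Dept → Advisor lies within R1.
Advisor → Dept lies within R1.
Office, Dept → Name: restricted closure across fragments reaches Name.
SID, Office → Name lies within R2.
Dept → GPA lies within R1.
Every dependency is enforceable on the fragments, so the decomposition is dependency-preserving.

none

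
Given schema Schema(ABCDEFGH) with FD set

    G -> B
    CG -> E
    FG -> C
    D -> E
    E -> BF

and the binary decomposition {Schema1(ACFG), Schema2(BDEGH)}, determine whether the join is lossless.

No

Common attributes: Schema1 ∩ Schema2 = {G}.
Closure of {G}: G → B applies, adding B. So (G)⁺ = {BG}.
The closure contains neither all of Schema1 = {ACFG} nor all of Schema2 = {BDEGH}, so the common attributes are not a superkey of either fragment. The join is lossy.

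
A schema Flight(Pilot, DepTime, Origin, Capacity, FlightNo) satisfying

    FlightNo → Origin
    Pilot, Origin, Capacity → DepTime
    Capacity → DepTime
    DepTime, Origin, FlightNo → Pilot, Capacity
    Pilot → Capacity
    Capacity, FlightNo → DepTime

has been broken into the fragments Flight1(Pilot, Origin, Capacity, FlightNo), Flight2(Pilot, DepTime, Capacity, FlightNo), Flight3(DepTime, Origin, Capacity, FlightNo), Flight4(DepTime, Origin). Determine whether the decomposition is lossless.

Chase test. Columns are Pilot, DepTime, Origin, Capacity, FlightNo; row i has aⱼ where attribute j ∈ Flighti, else bᵢⱼ.
Initial tableau (one row per fragment):
  row 1: a1 b12 a3 a4 a5
  row 2: a1 a2 b23 a4 a5
  row 3: b31 a2 a3 a4 a5
  row 4: b41 a2 a3 b44 b45
Rows 1 and 2 agree on FlightNo; apply FlightNo→Origin and equate their Origin entries.
Rows 1 and 2 agree on Pilot, Origin, Capacity; apply Pilot, Origin, Capacity→DepTime and equate their DepTime entries.
Rows 1 and 3 agree on DepTime, Origin, FlightNo; apply DepTime, Origin, FlightNo→Pilot, Capacity and equate their Pilot, Capacity entries.
Row 1 is now all distinguished symbols — the join is lossless.

Yes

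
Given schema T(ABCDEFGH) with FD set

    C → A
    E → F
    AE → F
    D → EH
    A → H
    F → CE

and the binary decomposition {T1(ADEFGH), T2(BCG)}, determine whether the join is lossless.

Common attributes: T1 ∩ T2 = {G}.
No dependency enlarges {G}, so (G)⁺ = {G}.
The closure contains neither all of T1 = {ADEFGH} nor all of T2 = {BCG}, so the common attributes are not a superkey of either fragment. The join is lossy.

No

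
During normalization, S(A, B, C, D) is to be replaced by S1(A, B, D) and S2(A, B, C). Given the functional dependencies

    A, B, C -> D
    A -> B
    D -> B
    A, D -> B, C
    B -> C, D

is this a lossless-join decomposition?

Common attributes: S1 ∩ S2 = {A, B}.
Closure of {A, B}: B → C, D applies, adding C, D. So (A, B)⁺ = {A, B, C, D}.
This closure contains every attribute of S1, so S1 ∩ S2 → S1. The join is lossless.

Yes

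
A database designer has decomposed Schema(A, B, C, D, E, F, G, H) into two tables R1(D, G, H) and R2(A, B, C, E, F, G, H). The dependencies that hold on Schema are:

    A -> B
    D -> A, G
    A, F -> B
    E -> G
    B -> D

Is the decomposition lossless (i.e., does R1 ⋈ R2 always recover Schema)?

No

Common attributes: R1 ∩ R2 = {G, H}.
No dependency enlarges {G, H}, so (G, H)⁺ = {G, H}.
The closure contains neither all of R1 = {D, G, H} nor all of R2 = {A, B, C, E, F, G, H}, so the common attributes are not a superkey of either fragment. The join is lossy.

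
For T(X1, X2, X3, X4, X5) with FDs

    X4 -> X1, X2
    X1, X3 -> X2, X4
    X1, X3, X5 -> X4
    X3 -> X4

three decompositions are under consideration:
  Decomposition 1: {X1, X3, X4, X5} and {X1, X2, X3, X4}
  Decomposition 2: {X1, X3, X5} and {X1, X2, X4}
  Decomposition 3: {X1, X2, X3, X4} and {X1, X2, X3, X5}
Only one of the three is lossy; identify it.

Decomposition 1: common = {X1, X3, X4}, closure = {X1, X2, X3, X4} → lossless.
Decomposition 2: common = {X1}, closure = {X1} → lossy.
Decomposition 3: common = {X1, X2, X3}, closure = {X1, X2, X3, X4} → lossless.

Decomposition 2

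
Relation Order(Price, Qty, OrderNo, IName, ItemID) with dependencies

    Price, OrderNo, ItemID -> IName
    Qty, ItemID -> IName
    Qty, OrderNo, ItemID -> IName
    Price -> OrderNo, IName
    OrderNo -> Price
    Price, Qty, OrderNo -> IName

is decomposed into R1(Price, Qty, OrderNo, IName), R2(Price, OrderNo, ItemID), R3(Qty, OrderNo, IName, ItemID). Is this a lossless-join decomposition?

Chase test. Columns are Price, Qty, OrderNo, IName, ItemID; row i has aⱼ where attribute j ∈ Ri, else bᵢⱼ.
Initial tableau (one row per fragment):
  row 1: a1 a2 a3 a4 b15
  row 2: a1 b22 a3 b24 a5
  row 3: b31 a2 a3 a4 a5
Rows 1 and 2 agree on Price; apply Price→OrderNo, IName and equate their OrderNo, IName entries.
Rows 1 and 3 agree on OrderNo; apply OrderNo→Price and equate their Price entries.
Row 3 is now all distinguished symbols — the join is lossless.

Yes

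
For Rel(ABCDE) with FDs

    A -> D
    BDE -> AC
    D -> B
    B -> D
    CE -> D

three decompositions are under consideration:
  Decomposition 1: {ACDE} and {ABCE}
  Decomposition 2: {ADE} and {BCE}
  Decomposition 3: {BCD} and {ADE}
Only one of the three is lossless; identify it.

Decomposition 1: common = {ACE}, closure = {ABCDE} → lossless.
Decomposition 2: common = {E}, closure = {E} → lossy.
Decomposition 3: common = {D}, closure = {BD} → lossy.

Decomposition 1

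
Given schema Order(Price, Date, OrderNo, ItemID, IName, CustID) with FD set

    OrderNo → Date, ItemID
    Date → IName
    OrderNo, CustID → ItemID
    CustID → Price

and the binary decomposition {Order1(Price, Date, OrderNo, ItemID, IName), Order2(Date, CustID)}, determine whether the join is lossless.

No

Common attributes: Order1 ∩ Order2 = {Date}.
Closure of {Date}: Date → IName applies, adding IName. So (Date)⁺ = {Date, IName}.
The closure contains neither all of Order1 = {Price, Date, OrderNo, ItemID, IName} nor all of Order2 = {Date, CustID}, so the common attributes are not a superkey of either fragment. The join is lossy.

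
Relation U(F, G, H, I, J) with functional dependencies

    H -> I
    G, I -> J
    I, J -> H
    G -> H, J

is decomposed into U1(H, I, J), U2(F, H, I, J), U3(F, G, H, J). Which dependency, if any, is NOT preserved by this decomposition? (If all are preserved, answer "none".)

H → I lies within U1.
G, I → J: restricted closure across fragments reaches J.
I, J → H lies within U1.
G → H, J lies within U3.
Every dependency is enforceable on the fragments, so the decomposition is dependency-preserving.

none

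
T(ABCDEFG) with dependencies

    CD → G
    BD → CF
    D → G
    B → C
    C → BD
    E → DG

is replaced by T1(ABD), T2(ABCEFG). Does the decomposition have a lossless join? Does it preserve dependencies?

lossless but not dependency-preserving

Lossless test: (AB)⁺ = {ABCDFG}, which contains all of one fragment — lossless.
Dependency preservation: the restricted closure of {D} across the fragments never reaches {G}, so D → G cannot be enforced without a join — not preserved.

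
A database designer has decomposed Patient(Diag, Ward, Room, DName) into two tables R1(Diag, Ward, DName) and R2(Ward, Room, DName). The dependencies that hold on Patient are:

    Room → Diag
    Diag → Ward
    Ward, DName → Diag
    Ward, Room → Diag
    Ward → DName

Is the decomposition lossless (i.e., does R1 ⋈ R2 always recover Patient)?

Common attributes: R1 ∩ R2 = {Ward, DName}.
Closure of {Ward, DName}: Ward, DName → Diag applies, adding Diag. So (Ward, DName)⁺ = {Diag, Ward, DName}.
This closure contains every attribute of R1, so R1 ∩ R2 → R1. The join is lossless.

Yes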